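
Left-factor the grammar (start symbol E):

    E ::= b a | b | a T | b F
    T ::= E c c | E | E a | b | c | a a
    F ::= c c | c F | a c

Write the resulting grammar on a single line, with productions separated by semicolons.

E ::= a T | b E'; T ::= b | c | a a | E T'; F ::= a c | c F'; E' ::= a | ε | F; T' ::= c c | ε | a; F' ::= c | F

E has alternatives sharing prefix 'b': factor to E → b E' with E' → a | ε | F.
T has alternatives sharing prefix 'E': factor to T → E T' with T' → c c | ε | a.
F has alternatives sharing prefix 'c': factor to F → c F' with F' → c | F.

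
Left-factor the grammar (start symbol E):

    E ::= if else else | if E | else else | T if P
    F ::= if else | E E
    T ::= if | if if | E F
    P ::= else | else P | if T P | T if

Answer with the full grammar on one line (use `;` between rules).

E has alternatives sharing prefix 'if': factor to E → if E' with E' → else else | E.
T has alternatives sharing prefix 'if': factor to T → if T' with T' → ε | if.
P has alternatives sharing prefix 'else': factor to P → else P' with P' → ε | P.

E ::= else else | T if P | if E'; F ::= if else | E E; T ::= E F | if T'; P ::= if T P | T if | else P'; E' ::= else else | E; T' ::= ε | if; P' ::= ε | P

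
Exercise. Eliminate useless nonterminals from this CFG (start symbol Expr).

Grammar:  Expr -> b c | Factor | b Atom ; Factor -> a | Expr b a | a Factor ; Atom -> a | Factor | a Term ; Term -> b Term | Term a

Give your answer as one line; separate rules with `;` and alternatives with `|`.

Expr -> b c | Factor | b Atom; Factor -> a | Expr b a | a Factor; Atom -> a | Factor

Generating nonterminals: {Atom, Expr, Factor}.
Reachable from Expr after that: {Atom, Expr, Factor}.
Removed useless symbols: {Term} and every production mentioning them.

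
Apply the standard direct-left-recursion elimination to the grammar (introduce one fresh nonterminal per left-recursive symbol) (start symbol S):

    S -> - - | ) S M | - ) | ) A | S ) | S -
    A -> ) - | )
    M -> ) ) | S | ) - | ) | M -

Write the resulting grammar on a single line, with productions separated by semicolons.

Directly left-recursive nonterminals: S, M.
For S: α = {), -}, β = {- -, ) S M, - ), ) A}. Rewrite as S → β S' and S' → α S' | ε.
For M: α = {-}, β = {) ), S, ) -, )}. Rewrite as M → β M' and M' → α M' | ε.

S -> - - S' | ) S M S' | - ) S' | ) A S'; A -> ) - | ); M -> ) ) M' | S M' | ) - M' | ) M'; S' -> ) S' | - S' | ε; M' -> - M' | ε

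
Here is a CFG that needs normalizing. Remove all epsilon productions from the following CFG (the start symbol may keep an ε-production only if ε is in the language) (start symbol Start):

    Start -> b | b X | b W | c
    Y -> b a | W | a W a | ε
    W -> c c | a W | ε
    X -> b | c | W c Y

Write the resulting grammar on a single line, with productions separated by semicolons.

Start -> b | b X | b W | c; Y -> b a | W | a W a | a a; W -> c c | a W | a; X -> b | c | W c Y | W c | c Y

Nullable set = {W, Y}.
ε ∉ L(G), so no ε-production is kept.
Expand every rule over subsets of its nullable positions: Y → a W a gives a W a | a a. W → a W gives a W | a. X → W c Y gives W c Y | W c | c Y.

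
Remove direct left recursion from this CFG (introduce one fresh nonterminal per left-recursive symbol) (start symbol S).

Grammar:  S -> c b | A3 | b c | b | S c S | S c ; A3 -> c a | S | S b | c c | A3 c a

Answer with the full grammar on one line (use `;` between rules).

Directly left-recursive nonterminals: S, A3.
For S: α = {c S, c}, β = {c b, A3, b c, b}. Rewrite as S → β S' and S' → α S' | ε.
For A3: α = {c a}, β = {c a, S, S b, c c}. Rewrite as A3 → β A3' and A3' → α A3' | ε.

S -> c b S' | A3 S' | b c S' | b S'; A3 -> c a A3' | S A3' | S b A3' | c c A3'; S' -> c S S' | c S' | ε; A3' -> c a A3' | ε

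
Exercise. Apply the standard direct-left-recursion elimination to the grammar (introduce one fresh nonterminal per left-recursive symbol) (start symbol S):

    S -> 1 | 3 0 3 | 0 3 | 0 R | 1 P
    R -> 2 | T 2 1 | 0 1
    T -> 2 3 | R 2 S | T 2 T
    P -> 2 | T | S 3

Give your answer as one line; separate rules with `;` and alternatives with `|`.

S -> 1 | 3 0 3 | 0 3 | 0 R | 1 P; R -> 2 | T 2 1 | 0 1; T -> 2 3 T' | R 2 S T'; P -> 2 | T | S 3; T' -> 2 T T' | ε

Directly left-recursive nonterminal: T.
For T: α = {2 T}, β = {2 3, R 2 S}. Rewrite as T → β T' and T' → α T' | ε.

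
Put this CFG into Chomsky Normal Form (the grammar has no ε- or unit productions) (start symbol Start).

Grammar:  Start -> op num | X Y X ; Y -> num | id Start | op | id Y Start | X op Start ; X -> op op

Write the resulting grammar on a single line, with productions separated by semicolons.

Introduce a nonterminal for each terminal appearing in a rule of length ≥ 2: X1 → op, X2 → num, X3 → id.
Binarize each right-hand side of length ≥ 3 by chaining fresh nonterminals (Y1, Y2, …): affected rules were Start → X Y X; Y → X3 Y Start; Y → X X1 Start.

Start -> X1 X2 | X Y1; Y -> num | X3 Start | op | X3 Y2 | X Y3; X -> X1 X1; X1 -> op; X2 -> num; X3 -> id; Y1 -> Y X; Y2 -> Y Start; Y3 -> X1 Start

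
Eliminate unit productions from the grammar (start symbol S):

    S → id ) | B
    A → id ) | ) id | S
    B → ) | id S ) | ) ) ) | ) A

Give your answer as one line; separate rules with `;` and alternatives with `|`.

Unit pairs: A ⇒* {B, S}; S ⇒* {B}.
For every A with A ⇒* B via unit rules, add B's non-unit alternatives to A; then delete every rule of the form X → Y.

S → ) | id S ) | ) ) ) | ) A | id ); A → ) | id S ) | ) ) ) | ) A | id ) | ) id; B → ) | id S ) | ) ) ) | ) A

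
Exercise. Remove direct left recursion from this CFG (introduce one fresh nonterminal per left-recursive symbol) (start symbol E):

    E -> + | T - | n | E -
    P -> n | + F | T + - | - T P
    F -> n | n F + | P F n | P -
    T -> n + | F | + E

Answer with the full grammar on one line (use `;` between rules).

E is directly left-recursive.
For E: α = {-}, β = {+, T -, n}. Rewrite as E → β E' and E' → α E' | ε.

E -> + E' | T - E' | n E'; P -> n | + F | T + - | - T P; F -> n | n F + | P F n | P -; T -> n + | F | + E; E' -> - E' | ε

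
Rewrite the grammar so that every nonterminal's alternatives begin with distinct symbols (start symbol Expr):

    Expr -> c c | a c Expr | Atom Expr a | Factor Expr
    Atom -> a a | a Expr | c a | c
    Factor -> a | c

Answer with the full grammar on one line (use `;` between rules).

Atom has alternatives sharing prefix 'a': factor to Atom → a Atom1 with Atom1 → a | Expr.
Atom has alternatives sharing prefix 'c': factor to Atom → c Atom2 with Atom2 → a | ε.

Expr -> c c | a c Expr | Atom Expr a | Factor Expr; Atom -> a Atom1 | c Atom2; Factor -> a | c; Atom1 -> a | Expr; Atom2 -> a | epsilon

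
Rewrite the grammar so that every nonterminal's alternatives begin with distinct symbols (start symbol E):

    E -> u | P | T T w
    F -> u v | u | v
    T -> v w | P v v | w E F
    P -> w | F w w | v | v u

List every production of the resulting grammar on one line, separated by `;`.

F has alternatives sharing prefix 'u': factor to F → u F' with F' → v | ε.
P has alternatives sharing prefix 'v': factor to P → v P' with P' → ε | u.

E -> u | P | T T w; F -> v | u F'; T -> v w | P v v | w E F; P -> w | F w w | v P'; F' -> v | ε; P' -> ε | u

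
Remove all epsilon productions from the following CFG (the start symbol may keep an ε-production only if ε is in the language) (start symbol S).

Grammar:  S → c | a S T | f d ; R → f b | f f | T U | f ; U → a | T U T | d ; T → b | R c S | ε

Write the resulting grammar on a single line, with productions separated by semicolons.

The nullable symbols are {T}.
ε ∉ L(G), so no ε-production is kept.
Expand every rule over subsets of its nullable positions: S → a S T gives a S T | a S. R → T U gives T U | U. U → T U T gives T U T | T U | U T.

S → c | a S T | a S | f d; R → f b | f f | T U | U | f; U → a | T U T | T U | U T | d; T → b | R c S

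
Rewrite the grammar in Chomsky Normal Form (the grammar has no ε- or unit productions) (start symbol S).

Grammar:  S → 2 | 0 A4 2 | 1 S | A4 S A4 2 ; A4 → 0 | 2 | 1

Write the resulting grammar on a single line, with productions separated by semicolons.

S → 2 | X1 Y1 | X3 S | A4 Y2; A4 → 0 | 2 | 1; X1 → 0; X2 → 2; X3 → 1; Y1 → A4 X2; Y2 → S Y3; Y3 → A4 X2

Introduce a nonterminal for each terminal appearing in a rule of length ≥ 2: X1 → 0, X2 → 2, X3 → 1.
Binarize each right-hand side of length ≥ 3 by chaining fresh nonterminals (Y1, Y2, …): affected rules were S → X1 A4 X2; S → A4 S A4 X2.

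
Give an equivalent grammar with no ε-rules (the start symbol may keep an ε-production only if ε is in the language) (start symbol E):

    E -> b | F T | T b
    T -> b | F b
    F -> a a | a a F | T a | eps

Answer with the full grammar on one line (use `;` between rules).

E -> b | F T | T | T b; T -> b | F b; F -> a a | a a F | T a

The nullable symbols are {F}.
ε ∉ L(G), so no ε-production is kept.
Expand every rule over subsets of its nullable positions: E → F T gives F T | T.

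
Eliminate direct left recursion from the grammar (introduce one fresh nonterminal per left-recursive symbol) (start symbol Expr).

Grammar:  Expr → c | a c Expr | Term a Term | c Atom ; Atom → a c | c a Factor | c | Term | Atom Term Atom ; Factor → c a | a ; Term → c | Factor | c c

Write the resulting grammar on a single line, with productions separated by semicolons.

Directly left-recursive nonterminal: Atom.
For Atom: α = {Term Atom}, β = {a c, c a Factor, c, Term}. Rewrite as Atom → β Atom1 and Atom1 → α Atom1 | ε.

Expr → c | a c Expr | Term a Term | c Atom; Atom → a c Atom1 | c a Factor Atom1 | c Atom1 | Term Atom1; Factor → c a | a; Term → c | Factor | c c; Atom1 → Term Atom Atom1 | ε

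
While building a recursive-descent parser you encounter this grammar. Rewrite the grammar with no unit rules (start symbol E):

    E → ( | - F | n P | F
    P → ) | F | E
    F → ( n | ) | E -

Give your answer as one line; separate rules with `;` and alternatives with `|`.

E → ( | - F | n P | ( n | ) | E -; P → ( | - F | n P | ( n | ) | E -; F → ( n | ) | E -

Unit pairs: E ⇒* {F}; P ⇒* {E, F}.
Replace each nonterminal's rules with the union of the non-unit rules of every nonterminal it unit-derives.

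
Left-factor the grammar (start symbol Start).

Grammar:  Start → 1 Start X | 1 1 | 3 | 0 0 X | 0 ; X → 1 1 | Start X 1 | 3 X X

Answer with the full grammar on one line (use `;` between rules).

Start has alternatives sharing prefix '1': factor to Start → 1 Start1 with Start1 → Start X | 1.
Start has alternatives sharing prefix '0': factor to Start → 0 Start2 with Start2 → 0 X | ε.

Start → 3 | 1 Start1 | 0 Start2; X → 1 1 | Start X 1 | 3 X X; Start1 → Start X | 1; Start2 → 0 X | eps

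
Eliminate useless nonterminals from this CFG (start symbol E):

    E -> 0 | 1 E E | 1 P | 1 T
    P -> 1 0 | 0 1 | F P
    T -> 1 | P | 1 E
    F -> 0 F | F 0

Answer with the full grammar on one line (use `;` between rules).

Generating nonterminals: {E, P, T}.
Reachable from E after that: {E, P, T}.
Removed useless symbols: {F} and every production mentioning them.

E -> 0 | 1 E E | 1 P | 1 T; P -> 1 0 | 0 1; T -> 1 | P | 1 E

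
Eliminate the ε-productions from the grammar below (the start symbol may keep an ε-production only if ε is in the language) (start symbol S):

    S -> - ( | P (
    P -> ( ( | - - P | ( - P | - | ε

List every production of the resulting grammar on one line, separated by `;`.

The nullable symbols are {P}.
ε ∉ L(G), so no ε-production is kept.
Add the nullable-subset variants: S → P ( gives P ( | (. P → - - P gives - - P | - -. P → ( - P gives ( - P | ( -.

S -> - ( | P ( | (; P -> ( ( | - - P | - - | ( - P | ( - | -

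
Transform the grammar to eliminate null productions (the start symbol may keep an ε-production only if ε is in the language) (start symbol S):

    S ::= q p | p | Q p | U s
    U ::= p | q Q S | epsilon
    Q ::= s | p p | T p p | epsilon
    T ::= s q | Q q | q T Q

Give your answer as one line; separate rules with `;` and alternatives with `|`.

S ::= q p | p | Q p | U s | s; U ::= p | q Q S | q S; Q ::= s | p p | T p p; T ::= s q | Q q | q | q T Q | q T

Nullable nonterminals: {Q, U}.
ε ∉ L(G), so no ε-production is kept.
Add the nullable-subset variants: S → U s gives U s | s. U → q Q S gives q Q S | q S. T → Q q gives Q q | q. T → q T Q gives q T Q | q T.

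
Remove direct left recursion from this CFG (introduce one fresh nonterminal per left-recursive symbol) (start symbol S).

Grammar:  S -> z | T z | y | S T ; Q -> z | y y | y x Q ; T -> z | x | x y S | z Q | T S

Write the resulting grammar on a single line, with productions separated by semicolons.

Directly left-recursive nonterminals: S, T.
For S: α = {T}, β = {z, T z, y}. Rewrite as S → β S' and S' → α S' | ε.
For T: α = {S}, β = {z, x, x y S, z Q}. Rewrite as T → β T' and T' → α T' | ε.

S -> z S' | T z S' | y S'; Q -> z | y y | y x Q; T -> z T' | x T' | x y S T' | z Q T'; S' -> T S' | ε; T' -> S T' | ε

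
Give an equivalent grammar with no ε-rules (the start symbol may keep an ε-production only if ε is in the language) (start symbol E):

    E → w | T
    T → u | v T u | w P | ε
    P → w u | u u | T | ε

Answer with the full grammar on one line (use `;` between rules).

E → w | T | ε; T → u | v T u | v u | w P | w; P → w u | u u | T

Nullable nonterminals: {E, P, T}.
ε ∈ L(G) since E is nullable, so keep E → ε.
Add the nullable-subset variants: T → v T u gives v T u | v u. T → w P gives w P | w.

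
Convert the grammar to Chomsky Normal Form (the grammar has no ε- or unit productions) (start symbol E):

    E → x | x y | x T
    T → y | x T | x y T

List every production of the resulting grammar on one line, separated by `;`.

E → x | X1 X2 | X1 T; T → y | X1 T | X1 Y1; X1 → x; X2 → y; Y1 → X2 T

Introduce a nonterminal for each terminal appearing in a rule of length ≥ 2: X1 → x, X2 → y.
Binarize each right-hand side of length ≥ 3 by chaining fresh nonterminals (Y1, Y2, …): affected rules were T → X1 X2 T.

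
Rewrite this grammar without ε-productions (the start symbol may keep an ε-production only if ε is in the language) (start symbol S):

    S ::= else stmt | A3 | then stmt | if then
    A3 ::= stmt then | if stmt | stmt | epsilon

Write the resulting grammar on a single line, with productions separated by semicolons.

Nullable nonterminals: {A3, S}.
ε ∈ L(G) since S is nullable, so keep S → ε.

S ::= else stmt | A3 | then stmt | if then | ε; A3 ::= stmt then | if stmt | stmt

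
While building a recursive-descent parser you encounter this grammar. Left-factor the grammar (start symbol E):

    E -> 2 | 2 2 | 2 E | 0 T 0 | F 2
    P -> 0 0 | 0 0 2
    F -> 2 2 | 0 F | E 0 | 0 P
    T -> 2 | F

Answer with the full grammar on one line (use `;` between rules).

E has alternatives sharing prefix '2': factor to E → 2 E' with E' → ε | 2 | E.
P has alternatives sharing prefix '0 0': factor to P → 0 0 P' with P' → ε | 2.
F has alternatives sharing prefix '0': factor to F → 0 F' with F' → F | P.

E -> 0 T 0 | F 2 | 2 E'; P -> 0 0 P'; F -> 2 2 | E 0 | 0 F'; T -> 2 | F; E' -> ε | 2 | E; P' -> ε | 2; F' -> F | P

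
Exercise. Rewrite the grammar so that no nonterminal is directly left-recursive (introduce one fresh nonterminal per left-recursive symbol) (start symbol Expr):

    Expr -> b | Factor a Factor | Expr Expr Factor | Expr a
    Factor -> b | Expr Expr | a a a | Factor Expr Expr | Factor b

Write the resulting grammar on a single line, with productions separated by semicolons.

Directly left-recursive nonterminals: Expr, Factor.
For Expr: α = {Expr Factor, a}, β = {b, Factor a Factor}. Rewrite as Expr → β Expr1 and Expr1 → α Expr1 | ε.
For Factor: α = {Expr Expr, b}, β = {b, Expr Expr, a a a}. Rewrite as Factor → β Factor1 and Factor1 → α Factor1 | ε.

Expr -> b Expr1 | Factor a Factor Expr1; Factor -> b Factor1 | Expr Expr Factor1 | a a a Factor1; Expr1 -> Expr Factor Expr1 | a Expr1 | ε; Factor1 -> Expr Expr Factor1 | b Factor1 | ε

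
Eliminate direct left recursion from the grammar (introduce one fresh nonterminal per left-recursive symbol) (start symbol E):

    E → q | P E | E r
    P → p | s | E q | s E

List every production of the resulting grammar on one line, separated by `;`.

Left recursion appears on E.
For E: α = {r}, β = {q, P E}. Rewrite as E → β E' and E' → α E' | ε.

E → q E' | P E E'; P → p | s | E q | s E; E' → r E' | epsilon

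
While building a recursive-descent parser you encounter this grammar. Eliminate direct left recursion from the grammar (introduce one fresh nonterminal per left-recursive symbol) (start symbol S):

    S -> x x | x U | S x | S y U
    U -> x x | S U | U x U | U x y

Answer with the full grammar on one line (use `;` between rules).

S -> x x S' | x U S'; U -> x x U' | S U U'; S' -> x S' | y U S' | ε; U' -> x U U' | x y U' | ε

S, U are directly left-recursive.
For S: α = {x, y U}, β = {x x, x U}. Rewrite as S → β S' and S' → α S' | ε.
For U: α = {x U, x y}, β = {x x, S U}. Rewrite as U → β U' and U' → α U' | ε.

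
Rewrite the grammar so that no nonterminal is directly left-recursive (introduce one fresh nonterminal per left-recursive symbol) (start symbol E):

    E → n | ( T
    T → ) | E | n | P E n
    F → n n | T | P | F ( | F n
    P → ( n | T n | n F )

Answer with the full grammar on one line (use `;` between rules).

E → n | ( T; T → ) | E | n | P E n; F → n n F' | T F' | P F'; P → ( n | T n | n F ); F' → ( F' | n F' | ε

Directly left-recursive nonterminal: F.
For F: α = {(, n}, β = {n n, T, P}. Rewrite as F → β F' and F' → α F' | ε.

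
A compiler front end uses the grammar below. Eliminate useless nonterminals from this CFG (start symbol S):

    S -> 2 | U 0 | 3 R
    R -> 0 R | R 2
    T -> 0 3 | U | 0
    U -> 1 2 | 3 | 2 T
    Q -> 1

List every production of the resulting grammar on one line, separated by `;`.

S -> 2 | U 0; T -> 0 3 | U | 0; U -> 1 2 | 3 | 2 T

Generating nonterminals: {Q, S, T, U}.
Reachable from S after that: {S, T, U}.
Removed useless symbols: {Q, R} and every production mentioning them.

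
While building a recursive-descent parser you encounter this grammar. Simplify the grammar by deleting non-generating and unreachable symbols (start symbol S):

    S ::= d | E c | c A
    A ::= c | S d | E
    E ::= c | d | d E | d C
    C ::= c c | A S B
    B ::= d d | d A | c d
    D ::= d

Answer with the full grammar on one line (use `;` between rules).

S ::= d | E c | c A; A ::= c | S d | E; E ::= c | d | d E | d C; C ::= c c | A S B; B ::= d d | d A | c d

Generating nonterminals: {A, B, C, D, E, S}.
Reachable from S after that: {A, B, C, E, S}.
Removed useless symbols: {D} and every production mentioning them.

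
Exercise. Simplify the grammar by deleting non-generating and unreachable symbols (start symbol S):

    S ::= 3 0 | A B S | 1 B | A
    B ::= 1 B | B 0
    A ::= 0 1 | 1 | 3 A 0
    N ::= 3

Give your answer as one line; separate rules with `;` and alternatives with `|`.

Generating nonterminals: {A, N, S}.
Reachable from S after that: {A, S}.
Removed useless symbols: {B, N} and every production mentioning them.

S ::= 3 0 | A; A ::= 0 1 | 1 | 3 A 0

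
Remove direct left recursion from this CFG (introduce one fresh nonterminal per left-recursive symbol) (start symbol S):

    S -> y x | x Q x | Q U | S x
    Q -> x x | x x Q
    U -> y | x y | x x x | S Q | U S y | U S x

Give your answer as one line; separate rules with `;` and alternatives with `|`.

Directly left-recursive nonterminals: S, U.
For S: α = {x}, β = {y x, x Q x, Q U}. Rewrite as S → β S' and S' → α S' | ε.
For U: α = {S y, S x}, β = {y, x y, x x x, S Q}. Rewrite as U → β U' and U' → α U' | ε.

S -> y x S' | x Q x S' | Q U S'; Q -> x x | x x Q; U -> y U' | x y U' | x x x U' | S Q U'; S' -> x S' | eps; U' -> S y U' | S x U' | eps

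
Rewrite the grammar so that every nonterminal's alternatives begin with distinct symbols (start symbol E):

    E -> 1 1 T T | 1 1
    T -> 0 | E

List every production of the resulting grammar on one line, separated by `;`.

E has alternatives sharing prefix '1 1': factor to E → 1 1 E' with E' → T T | ε.

E -> 1 1 E'; T -> 0 | E; E' -> T T | eps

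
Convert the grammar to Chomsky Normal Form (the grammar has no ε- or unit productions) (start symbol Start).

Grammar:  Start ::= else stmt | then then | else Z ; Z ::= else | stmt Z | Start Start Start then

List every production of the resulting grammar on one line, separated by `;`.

Introduce a nonterminal for each terminal appearing in a rule of length ≥ 2: X1 → else, X2 → stmt, X3 → then.
Binarize each right-hand side of length ≥ 3 by chaining fresh nonterminals (Y1, Y2, …): affected rules were Z → Start Start Start X3.

Start ::= X1 X2 | X3 X3 | X1 Z; Z ::= else | X2 Z | Start Y1; X1 ::= else; X2 ::= stmt; X3 ::= then; Y1 ::= Start Y2; Y2 ::= Start X3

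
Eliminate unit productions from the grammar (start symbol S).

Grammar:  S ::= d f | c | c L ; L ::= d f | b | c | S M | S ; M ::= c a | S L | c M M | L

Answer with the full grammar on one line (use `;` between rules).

S ::= d f | c | c L; L ::= d f | b | c | S M | c L; M ::= d f | b | c | S M | c L | c a | S L | c M M

Unit pairs: L ⇒* {S}; M ⇒* {L, S}.
Replace each nonterminal's rules with the union of the non-unit rules of every nonterminal it unit-derives.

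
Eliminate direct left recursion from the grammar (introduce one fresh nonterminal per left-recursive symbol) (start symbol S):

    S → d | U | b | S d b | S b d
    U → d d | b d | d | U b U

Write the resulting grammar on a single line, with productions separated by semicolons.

S → d S' | U S' | b S'; U → d d U' | b d U' | d U'; S' → d b S' | b d S' | ε; U' → b U U' | ε

Left recursion appears on S, U.
For S: α = {d b, b d}, β = {d, U, b}. Rewrite as S → β S' and S' → α S' | ε.
For U: α = {b U}, β = {d d, b d, d}. Rewrite as U → β U' and U' → α U' | ε.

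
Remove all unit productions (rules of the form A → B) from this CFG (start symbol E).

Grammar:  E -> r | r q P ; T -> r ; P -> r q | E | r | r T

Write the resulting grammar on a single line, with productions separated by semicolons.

Unit pairs: P ⇒* {E}.
For every A with A ⇒* B via unit rules, add B's non-unit alternatives to A; then delete every rule of the form X → Y.

E -> r | r q P; T -> r; P -> r | r q P | r q | r T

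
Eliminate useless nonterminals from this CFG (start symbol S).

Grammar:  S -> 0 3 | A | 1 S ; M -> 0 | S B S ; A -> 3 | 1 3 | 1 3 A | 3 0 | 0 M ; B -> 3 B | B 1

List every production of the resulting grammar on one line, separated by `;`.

Generating nonterminals: {A, M, S}.
Reachable from S after that: {A, M, S}.
Removed useless symbols: {B} and every production mentioning them.

S -> 0 3 | A | 1 S; M -> 0; A -> 3 | 1 3 | 1 3 A | 3 0 | 0 M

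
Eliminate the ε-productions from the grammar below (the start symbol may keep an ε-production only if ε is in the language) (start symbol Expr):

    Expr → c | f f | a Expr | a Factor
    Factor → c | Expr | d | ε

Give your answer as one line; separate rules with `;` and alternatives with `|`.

Expr → c | f f | a Expr | a Factor | a; Factor → c | Expr | d

Nullable nonterminals: {Factor}.
ε ∉ L(G), so no ε-production is kept.
For each production, add variants omitting each subset of nullable occurrences: Expr → a Factor gives a Factor | a.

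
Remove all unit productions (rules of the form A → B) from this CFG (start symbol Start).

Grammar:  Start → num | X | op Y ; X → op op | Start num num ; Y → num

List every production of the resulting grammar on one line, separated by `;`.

Unit pairs: Start ⇒* {X}.
For each unit pair (A, B), copy every non-unit production of B to A, then drop all unit productions.

Start → num | op Y | op op | Start num num; X → op op | Start num num; Y → num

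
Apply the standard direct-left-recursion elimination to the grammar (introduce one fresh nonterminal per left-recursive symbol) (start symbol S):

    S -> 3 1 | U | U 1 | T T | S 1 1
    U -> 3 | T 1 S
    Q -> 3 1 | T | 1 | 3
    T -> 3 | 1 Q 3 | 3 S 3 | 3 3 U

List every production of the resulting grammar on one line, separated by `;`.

S -> 3 1 S' | U S' | U 1 S' | T T S'; U -> 3 | T 1 S; Q -> 3 1 | T | 1 | 3; T -> 3 | 1 Q 3 | 3 S 3 | 3 3 U; S' -> 1 1 S' | ε

Left recursion appears on S.
For S: α = {1 1}, β = {3 1, U, U 1, T T}. Rewrite as S → β S' and S' → α S' | ε.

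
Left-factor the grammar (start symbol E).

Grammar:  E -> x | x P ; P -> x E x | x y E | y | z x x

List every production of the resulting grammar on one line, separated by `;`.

E has alternatives sharing prefix 'x': factor to E → x E' with E' → ε | P.
P has alternatives sharing prefix 'x': factor to P → x P' with P' → E x | y E.

E -> x E'; P -> y | z x x | x P'; E' -> ε | P; P' -> E x | y E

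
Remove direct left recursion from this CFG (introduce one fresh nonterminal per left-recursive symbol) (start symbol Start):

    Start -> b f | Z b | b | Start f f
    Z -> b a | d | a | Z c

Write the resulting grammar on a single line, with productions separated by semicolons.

Start -> b f Start1 | Z b Start1 | b Start1; Z -> b a Z1 | d Z1 | a Z1; Start1 -> f f Start1 | epsilon; Z1 -> c Z1 | epsilon

Left recursion appears on Start, Z.
For Start: α = {f f}, β = {b f, Z b, b}. Rewrite as Start → β Start1 and Start1 → α Start1 | ε.
For Z: α = {c}, β = {b a, d, a}. Rewrite as Z → β Z1 and Z1 → α Z1 | ε.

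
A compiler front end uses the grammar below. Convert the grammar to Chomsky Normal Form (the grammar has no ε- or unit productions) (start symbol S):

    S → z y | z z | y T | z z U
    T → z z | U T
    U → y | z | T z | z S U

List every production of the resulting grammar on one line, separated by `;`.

S → X1 X2 | X1 X1 | X2 T | X1 Y1; T → X1 X1 | U T; U → y | z | T X1 | X1 Y2; X1 → z; X2 → y; Y1 → X1 U; Y2 → S U

Introduce a nonterminal for each terminal appearing in a rule of length ≥ 2: X1 → z, X2 → y.
Binarize each right-hand side of length ≥ 3 by chaining fresh nonterminals (Y1, Y2, …): affected rules were S → X1 X1 U; U → X1 S U.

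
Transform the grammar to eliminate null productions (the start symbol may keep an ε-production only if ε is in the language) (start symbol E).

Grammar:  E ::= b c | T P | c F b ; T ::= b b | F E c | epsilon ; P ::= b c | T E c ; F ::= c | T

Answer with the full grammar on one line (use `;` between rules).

The nullable symbols are {F, T}.
ε ∉ L(G), so no ε-production is kept.
Add the nullable-subset variants: E → T P gives T P | P. E → c F b gives c F b | c b. T → F E c gives F E c | E c. P → T E c gives T E c | E c.

E ::= b c | T P | P | c F b | c b; T ::= b b | F E c | E c; P ::= b c | T E c | E c; F ::= c | T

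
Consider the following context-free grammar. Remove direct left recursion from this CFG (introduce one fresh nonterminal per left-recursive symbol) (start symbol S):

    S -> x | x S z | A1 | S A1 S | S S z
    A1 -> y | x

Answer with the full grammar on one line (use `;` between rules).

S is directly left-recursive.
For S: α = {A1 S, S z}, β = {x, x S z, A1}. Rewrite as S → β S' and S' → α S' | ε.

S -> x S' | x S z S' | A1 S'; A1 -> y | x; S' -> A1 S S' | S z S' | ε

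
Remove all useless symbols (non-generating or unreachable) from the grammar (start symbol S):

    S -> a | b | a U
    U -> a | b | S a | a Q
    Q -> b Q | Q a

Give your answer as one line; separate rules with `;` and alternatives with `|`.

Generating nonterminals: {S, U}.
Reachable from S after that: {S, U}.
Removed useless symbols: {Q} and every production mentioning them.

S -> a | b | a U; U -> a | b | S a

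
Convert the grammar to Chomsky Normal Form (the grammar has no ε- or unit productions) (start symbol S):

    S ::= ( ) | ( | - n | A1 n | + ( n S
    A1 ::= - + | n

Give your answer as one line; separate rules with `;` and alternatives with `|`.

S ::= X1 X2 | ( | X3 X4 | A1 X4 | X5 Y1; A1 ::= X3 X5 | n; X1 ::= (; X2 ::= ); X3 ::= -; X4 ::= n; X5 ::= +; Y1 ::= X1 Y2; Y2 ::= X4 S

Introduce a nonterminal for each terminal appearing in a rule of length ≥ 2: X1 → (, X2 → ), X3 → -, X4 → n, X5 → +.
Binarize each right-hand side of length ≥ 3 by chaining fresh nonterminals (Y1, Y2, …): affected rules were S → X5 X1 X4 S.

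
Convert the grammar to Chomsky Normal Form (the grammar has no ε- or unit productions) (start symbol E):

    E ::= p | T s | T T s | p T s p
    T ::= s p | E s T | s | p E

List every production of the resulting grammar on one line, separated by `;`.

Introduce a nonterminal for each terminal appearing in a rule of length ≥ 2: X1 → s, X2 → p.
Binarize each right-hand side of length ≥ 3 by chaining fresh nonterminals (Y1, Y2, …): affected rules were E → T T X1; E → X2 T X1 X2; T → E X1 T.

E ::= p | T X1 | T Y1 | X2 Y2; T ::= X1 X2 | E Y4 | s | X2 E; X1 ::= s; X2 ::= p; Y1 ::= T X1; Y2 ::= T Y3; Y3 ::= X1 X2; Y4 ::= X1 T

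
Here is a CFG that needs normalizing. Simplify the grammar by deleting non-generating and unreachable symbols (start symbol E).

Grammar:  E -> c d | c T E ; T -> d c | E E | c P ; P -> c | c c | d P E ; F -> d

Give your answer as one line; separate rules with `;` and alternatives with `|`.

Generating nonterminals: {E, F, P, T}.
Reachable from E after that: {E, P, T}.
Removed useless symbols: {F} and every production mentioning them.

E -> c d | c T E; T -> d c | E E | c P; P -> c | c c | d P E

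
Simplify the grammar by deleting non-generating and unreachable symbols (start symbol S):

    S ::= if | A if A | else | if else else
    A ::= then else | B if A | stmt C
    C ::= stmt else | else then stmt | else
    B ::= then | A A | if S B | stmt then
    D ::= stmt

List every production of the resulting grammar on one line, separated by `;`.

Generating nonterminals: {A, B, C, D, S}.
Reachable from S after that: {A, B, C, S}.
Removed useless symbols: {D} and every production mentioning them.

S ::= if | A if A | else | if else else; A ::= then else | B if A | stmt C; C ::= stmt else | else then stmt | else; B ::= then | A A | if S B | stmt then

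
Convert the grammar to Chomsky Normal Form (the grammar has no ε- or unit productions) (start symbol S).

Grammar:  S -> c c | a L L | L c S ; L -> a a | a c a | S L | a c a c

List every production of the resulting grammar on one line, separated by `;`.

S -> X1 X1 | X2 Y1 | L Y2; L -> X2 X2 | X2 Y3 | S L | X2 Y4; X1 -> c; X2 -> a; Y1 -> L L; Y2 -> X1 S; Y3 -> X1 X2; Y4 -> X1 Y5; Y5 -> X2 X1

Introduce a nonterminal for each terminal appearing in a rule of length ≥ 2: X1 → c, X2 → a.
Binarize each right-hand side of length ≥ 3 by chaining fresh nonterminals (Y1, Y2, …): affected rules were S → X2 L L; S → L X1 S; L → X2 X1 X2; L → X2 X1 X2 X1.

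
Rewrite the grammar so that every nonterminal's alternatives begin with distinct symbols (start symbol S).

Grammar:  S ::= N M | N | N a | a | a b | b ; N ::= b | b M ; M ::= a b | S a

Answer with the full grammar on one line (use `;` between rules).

S ::= b | N S' | a S''; N ::= b N'; M ::= a b | S a; S' ::= M | ε | a; S'' ::= ε | b; N' ::= ε | M

S has alternatives sharing prefix 'N': factor to S → N S' with S' → M | ε | a.
S has alternatives sharing prefix 'a': factor to S → a S'' with S'' → ε | b.
N has alternatives sharing prefix 'b': factor to N → b N' with N' → ε | M.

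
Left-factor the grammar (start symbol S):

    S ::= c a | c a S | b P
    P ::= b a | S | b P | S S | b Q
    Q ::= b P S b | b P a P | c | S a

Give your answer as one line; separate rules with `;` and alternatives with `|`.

S has alternatives sharing prefix 'c a': factor to S → c a S' with S' → ε | S.
P has alternatives sharing prefix 'b': factor to P → b P' with P' → a | P | Q.
P has alternatives sharing prefix 'S': factor to P → S P'' with P'' → ε | S.
Q has alternatives sharing prefix 'b P': factor to Q → b P Q' with Q' → S b | a P.

S ::= b P | c a S'; P ::= b P' | S P''; Q ::= c | S a | b P Q'; S' ::= ε | S; P' ::= a | P | Q; P'' ::= ε | S; Q' ::= S b | a P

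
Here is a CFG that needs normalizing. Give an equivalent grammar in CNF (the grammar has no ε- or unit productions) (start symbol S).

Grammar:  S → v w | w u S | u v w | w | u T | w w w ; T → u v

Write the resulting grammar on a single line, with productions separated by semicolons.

S → X1 X2 | X2 Y1 | X3 Y2 | w | X3 T | X2 Y3; T → X3 X1; X1 → v; X2 → w; X3 → u; Y1 → X3 S; Y2 → X1 X2; Y3 → X2 X2

Introduce a nonterminal for each terminal appearing in a rule of length ≥ 2: X1 → v, X2 → w, X3 → u.
Binarize each right-hand side of length ≥ 3 by chaining fresh nonterminals (Y1, Y2, …): affected rules were S → X2 X3 S; S → X3 X1 X2; S → X2 X2 X2.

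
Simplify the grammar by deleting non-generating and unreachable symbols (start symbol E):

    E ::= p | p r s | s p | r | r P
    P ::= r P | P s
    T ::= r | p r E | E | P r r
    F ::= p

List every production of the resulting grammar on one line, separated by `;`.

E ::= p | p r s | s p | r

Generating nonterminals: {E, F, T}.
Reachable from E after that: {E}.
Removed useless symbols: {F, P, T} and every production mentioning them.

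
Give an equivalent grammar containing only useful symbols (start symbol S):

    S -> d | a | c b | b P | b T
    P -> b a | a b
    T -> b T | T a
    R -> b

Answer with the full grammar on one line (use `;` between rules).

Generating nonterminals: {P, R, S}.
Reachable from S after that: {P, S}.
Removed useless symbols: {R, T} and every production mentioning them.

S -> d | a | c b | b P; P -> b a | a b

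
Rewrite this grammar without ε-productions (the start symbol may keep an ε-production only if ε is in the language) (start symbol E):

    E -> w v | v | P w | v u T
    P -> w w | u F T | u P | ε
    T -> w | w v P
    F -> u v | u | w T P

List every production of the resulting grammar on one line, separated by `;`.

Nullable set = {P}.
ε ∉ L(G), so no ε-production is kept.
Expand every rule over subsets of its nullable positions: E → P w gives P w | w. P → u P gives u P | u. T → w v P gives w v P | w v. F → w T P gives w T P | w T.

E -> w v | v | P w | w | v u T; P -> w w | u F T | u P | u; T -> w | w v P | w v; F -> u v | u | w T P | w T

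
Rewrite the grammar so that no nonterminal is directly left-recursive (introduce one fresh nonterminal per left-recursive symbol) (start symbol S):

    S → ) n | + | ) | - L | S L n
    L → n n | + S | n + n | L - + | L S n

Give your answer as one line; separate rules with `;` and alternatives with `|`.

S → ) n S' | + S' | ) S' | - L S'; L → n n L' | + S L' | n + n L'; S' → L n S' | eps; L' → - + L' | S n L' | eps

Directly left-recursive nonterminals: S, L.
For S: α = {L n}, β = {) n, +, ), - L}. Rewrite as S → β S' and S' → α S' | ε.
For L: α = {- +, S n}, β = {n n, + S, n + n}. Rewrite as L → β L' and L' → α L' | ε.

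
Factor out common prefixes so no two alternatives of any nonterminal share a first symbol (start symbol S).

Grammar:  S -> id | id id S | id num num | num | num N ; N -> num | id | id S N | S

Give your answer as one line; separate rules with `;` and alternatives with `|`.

S -> id S' | num S''; N -> num | S | id N'; S' -> ε | id S | num num; S'' -> ε | N; N' -> ε | S N

S has alternatives sharing prefix 'id': factor to S → id S' with S' → ε | id S | num num.
S has alternatives sharing prefix 'num': factor to S → num S'' with S'' → ε | N.
N has alternatives sharing prefix 'id': factor to N → id N' with N' → ε | S N.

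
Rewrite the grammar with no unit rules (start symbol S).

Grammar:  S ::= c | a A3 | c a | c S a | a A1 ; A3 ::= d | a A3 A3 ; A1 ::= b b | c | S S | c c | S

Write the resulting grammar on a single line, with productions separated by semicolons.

Unit pairs: A1 ⇒* {S}.
For each unit pair (A, B), copy every non-unit production of B to A, then drop all unit productions.

S ::= c | a A3 | c a | c S a | a A1; A3 ::= d | a A3 A3; A1 ::= b b | c | S S | c c | a A3 | c a | c S a | a A1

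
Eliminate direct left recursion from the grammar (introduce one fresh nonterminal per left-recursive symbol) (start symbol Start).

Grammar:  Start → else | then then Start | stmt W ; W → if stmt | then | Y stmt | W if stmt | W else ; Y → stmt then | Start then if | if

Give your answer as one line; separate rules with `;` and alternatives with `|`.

Left recursion appears on W.
For W: α = {if stmt, else}, β = {if stmt, then, Y stmt}. Rewrite as W → β W1 and W1 → α W1 | ε.

Start → else | then then Start | stmt W; W → if stmt W1 | then W1 | Y stmt W1; Y → stmt then | Start then if | if; W1 → if stmt W1 | else W1 | epsilon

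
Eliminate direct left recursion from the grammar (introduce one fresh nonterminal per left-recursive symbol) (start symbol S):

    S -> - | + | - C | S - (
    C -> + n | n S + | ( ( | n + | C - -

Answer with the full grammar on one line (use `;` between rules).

Directly left-recursive nonterminals: S, C.
For S: α = {- (}, β = {-, +, - C}. Rewrite as S → β S' and S' → α S' | ε.
For C: α = {- -}, β = {+ n, n S +, ( (, n +}. Rewrite as C → β C' and C' → α C' | ε.

S -> - S' | + S' | - C S'; C -> + n C' | n S + C' | ( ( C' | n + C'; S' -> - ( S' | ε; C' -> - - C' | ε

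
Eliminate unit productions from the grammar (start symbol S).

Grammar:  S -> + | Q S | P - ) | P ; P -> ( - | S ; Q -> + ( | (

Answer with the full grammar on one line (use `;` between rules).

Unit pairs: P ⇒* {S}; S ⇒* {P}.
For each unit pair (A, B), copy every non-unit production of B to A, then drop all unit productions.

S -> + | Q S | P - ) | ( -; P -> + | Q S | P - ) | ( -; Q -> + ( | (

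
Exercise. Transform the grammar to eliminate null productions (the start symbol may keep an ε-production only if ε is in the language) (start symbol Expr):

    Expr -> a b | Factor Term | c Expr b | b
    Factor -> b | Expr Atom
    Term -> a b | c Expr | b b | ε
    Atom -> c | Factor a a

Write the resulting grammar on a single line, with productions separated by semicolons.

Expr -> a b | Factor Term | Factor | c Expr b | b; Factor -> b | Expr Atom; Term -> a b | c Expr | b b; Atom -> c | Factor a a

Nullable set = {Term}.
ε ∉ L(G), so no ε-production is kept.
For each production, add variants omitting each subset of nullable occurrences: Expr → Factor Term gives Factor Term | Factor.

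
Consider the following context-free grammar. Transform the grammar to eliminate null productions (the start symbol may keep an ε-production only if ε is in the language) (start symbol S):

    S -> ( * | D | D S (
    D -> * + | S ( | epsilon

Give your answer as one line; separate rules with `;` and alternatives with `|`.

Nullable set = {D, S}.
ε ∈ L(G) since S is nullable, so keep S → ε.
Expand every rule over subsets of its nullable positions: S → D S ( gives D S ( | D ( | S ( | (. D → S ( gives S ( | (.

S -> ( * | D | D S ( | D ( | S ( | ( | ε; D -> * + | S ( | (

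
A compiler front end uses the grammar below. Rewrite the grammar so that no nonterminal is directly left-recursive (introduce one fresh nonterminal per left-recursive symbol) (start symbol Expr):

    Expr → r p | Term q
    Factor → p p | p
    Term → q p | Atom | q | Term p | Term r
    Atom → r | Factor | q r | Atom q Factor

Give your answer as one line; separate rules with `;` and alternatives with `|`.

Expr → r p | Term q; Factor → p p | p; Term → q p Term1 | Atom Term1 | q Term1; Atom → r Atom1 | Factor Atom1 | q r Atom1; Term1 → p Term1 | r Term1 | eps; Atom1 → q Factor Atom1 | eps

Term, Atom are directly left-recursive.
For Term: α = {p, r}, β = {q p, Atom, q}. Rewrite as Term → β Term1 and Term1 → α Term1 | ε.
For Atom: α = {q Factor}, β = {r, Factor, q r}. Rewrite as Atom → β Atom1 and Atom1 → α Atom1 | ε.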